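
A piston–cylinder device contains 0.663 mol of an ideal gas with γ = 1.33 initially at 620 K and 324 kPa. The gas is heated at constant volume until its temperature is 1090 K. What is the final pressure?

V₁ = nRT₁/P₁ = 0.663×8.314×620/324 = 10.5 L.
Isochoric: V stays 10.5 L; P/T = const ⇒ T₂ = 1090 K, P₂ = 570 kPa.

570 kPa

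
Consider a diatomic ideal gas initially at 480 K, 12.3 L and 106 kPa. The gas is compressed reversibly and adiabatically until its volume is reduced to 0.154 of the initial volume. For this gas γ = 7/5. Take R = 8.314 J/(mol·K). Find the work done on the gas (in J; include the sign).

3630 J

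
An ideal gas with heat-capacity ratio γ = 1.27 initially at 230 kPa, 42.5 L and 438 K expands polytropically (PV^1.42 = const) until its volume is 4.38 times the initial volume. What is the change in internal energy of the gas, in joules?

-16700 J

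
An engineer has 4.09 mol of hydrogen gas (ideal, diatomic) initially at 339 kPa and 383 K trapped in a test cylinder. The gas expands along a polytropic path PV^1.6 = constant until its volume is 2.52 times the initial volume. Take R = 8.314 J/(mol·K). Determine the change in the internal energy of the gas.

V₁ = nRT₁/P₁ = 4.09×8.314×383/339 = 38.4 L.
Polytropic n=1.6: T₂ = T₁(V₁/V₂)^(n−1) = 383×(0.397)^0.60 = 220 K; P₂ = P₁(V₁/V₂)^n = 77.3 kPa.
For an ideal gas ΔU = nCvΔT with Cv = (5/2)R = 20.8 J/(mol·K).
ΔU = 4.09×20.8×(220−383) = -13900 J.

-13900 J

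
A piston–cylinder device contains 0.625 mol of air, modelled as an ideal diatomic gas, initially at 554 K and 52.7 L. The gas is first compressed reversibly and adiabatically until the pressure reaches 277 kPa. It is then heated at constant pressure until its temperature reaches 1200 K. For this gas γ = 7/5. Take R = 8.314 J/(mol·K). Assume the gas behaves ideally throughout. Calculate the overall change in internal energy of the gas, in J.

8390 J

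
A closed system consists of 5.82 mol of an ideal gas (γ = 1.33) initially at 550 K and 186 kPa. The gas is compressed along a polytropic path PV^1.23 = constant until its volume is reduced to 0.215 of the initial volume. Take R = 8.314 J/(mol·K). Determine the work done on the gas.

V₁ = nRT₁/P₁ = 5.82×8.314×550/186 = 143 L.
Polytropic n=1.23: T₂ = T₁(V₁/V₂)^(n−1) = 550×(4.65)^0.23 = 783 K; P₂ = P₁(V₁/V₂)^n = 1230 kPa.
W = (P₁V₁−P₂V₂)/(n−1) = (186×143−1230×30.8)/0.23 = -49100 J.
Work done on the gas = −W_by = 49100 J.

49100 J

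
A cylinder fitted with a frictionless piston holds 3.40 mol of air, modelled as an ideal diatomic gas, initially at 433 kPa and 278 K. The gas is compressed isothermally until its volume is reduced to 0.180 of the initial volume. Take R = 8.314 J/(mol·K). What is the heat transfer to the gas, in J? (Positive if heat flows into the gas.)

-13500 J

V₁ = nRT₁/P₁ = 3.40×8.314×278/433 = 18.1 L.
Isothermal: T stays 278 K; PV = const ⇒ V₂ = 3.27 L, P₂ = 2410 kPa.
ΔU = 0 (ideal gas, T constant).
W = nRT ln(V₂/V₁) = 3.40×8.314×278×ln(0.180) = -13500 J.
Q = ΔU + W = -13500 J.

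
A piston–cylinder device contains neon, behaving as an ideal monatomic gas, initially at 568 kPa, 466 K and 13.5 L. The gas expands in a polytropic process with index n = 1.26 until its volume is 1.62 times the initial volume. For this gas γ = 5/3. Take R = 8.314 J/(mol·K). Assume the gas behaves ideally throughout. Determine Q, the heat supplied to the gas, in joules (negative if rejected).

n = P₁V₁/(RT₁) = 568×13.5/(8.314×466) = 1.98 mol.
Polytropic n=1.26: T₂ = T₁(V₁/V₂)^(n−1) = 466×(0.617)^0.26 = 411 K; P₂ = P₁(V₁/V₂)^n = 309 kPa.
W = (P₁V₁−P₂V₂)/(n−1) = (568×13.5−309×21.9)/0.26 = 3480 J.
ΔU = nCvΔT = 1.98×12.5×(411−466) = -1360 J.
Q = ΔU + W = 2120 J.

2120 J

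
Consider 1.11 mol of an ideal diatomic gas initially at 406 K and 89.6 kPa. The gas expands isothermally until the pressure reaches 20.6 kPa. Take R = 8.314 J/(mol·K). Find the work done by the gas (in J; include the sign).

5510 J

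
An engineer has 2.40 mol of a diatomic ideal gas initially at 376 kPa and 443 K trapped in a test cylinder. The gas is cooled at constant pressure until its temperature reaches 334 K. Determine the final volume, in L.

V₁ = nRT₁/P₁ = 2.40×8.314×443/376 = 23.5 L.
Isobaric: P stays 376 kPa; V/T = const ⇒ T₂ = 334 K, V₂ = 17.7 L.

17.7 L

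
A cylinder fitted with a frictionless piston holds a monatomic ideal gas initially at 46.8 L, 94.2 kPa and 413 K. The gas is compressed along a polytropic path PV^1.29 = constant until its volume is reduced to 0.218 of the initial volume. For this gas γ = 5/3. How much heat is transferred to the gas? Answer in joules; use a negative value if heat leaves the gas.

-4770 J

n = P₁V₁/(RT₁) = 94.2×46.8/(8.314×413) = 1.28 mol.
Polytropic n=1.29: T₂ = T₁(V₁/V₂)^(n−1) = 413×(4.59)^0.29 = 642 K; P₂ = P₁(V₁/V₂)^n = 672 kPa.
W = (P₁V₁−P₂V₂)/(n−1) = (94.2×46.8−672×10.2)/0.29 = -8440 J.
ΔU = nCvΔT = 1.28×12.5×(642−413) = 3670 J.
Q = ΔU + W = -4770 J.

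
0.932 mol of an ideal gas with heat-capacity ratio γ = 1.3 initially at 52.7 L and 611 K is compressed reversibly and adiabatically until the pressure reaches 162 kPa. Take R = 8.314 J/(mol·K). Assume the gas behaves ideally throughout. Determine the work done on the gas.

2300 J

P₁ = nRT₁/V₁ = 0.932×8.314×611/52.7 = 89.8 kPa.
Adiabatic: T₂/T₁ = (P₂/P₁)^((γ−1)/γ) ⇒ T₂ = 611×(1.80)^0.231 = 700 K; V₂ = 33.5 L.
ΔU = nCvΔT = 0.932×27.7×(700−611) = 2300 J.
Q = 0 for an adiabatic process, so W = −ΔU = -2300 J.
Work done on the gas = −W_by = 2300 J.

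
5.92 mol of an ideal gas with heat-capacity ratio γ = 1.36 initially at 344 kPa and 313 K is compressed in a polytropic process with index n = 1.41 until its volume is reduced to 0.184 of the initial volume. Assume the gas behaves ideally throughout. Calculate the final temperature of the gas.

V₁ = nRT₁/P₁ = 5.92×8.314×313/344 = 44.8 L.
Polytropic n=1.41: T₂ = T₁(V₁/V₂)^(n−1) = 313×(5.43)^0.41 = 627 K; P₂ = P₁(V₁/V₂)^n = 3740 kPa.

627 K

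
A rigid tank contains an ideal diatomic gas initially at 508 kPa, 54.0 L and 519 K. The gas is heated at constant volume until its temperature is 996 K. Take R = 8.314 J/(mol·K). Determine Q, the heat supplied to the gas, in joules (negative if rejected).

63000 J

n = P₁V₁/(RT₁) = 508×54.0/(8.314×519) = 6.36 mol.
Isochoric: V stays 54.0 L; P/T = const ⇒ T₂ = 996 K, P₂ = 975 kPa.
W = 0 (no volume change).
ΔU = nCvΔT = 6.36×20.8×(996−519) = 63000 J.
Q = ΔU = 63000 J.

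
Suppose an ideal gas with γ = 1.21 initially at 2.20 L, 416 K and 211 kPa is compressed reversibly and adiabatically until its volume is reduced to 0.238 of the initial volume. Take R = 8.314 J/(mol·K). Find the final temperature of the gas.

562 K

Adiabatic: TV^(γ−1) = const ⇒ T₂ = 416×(4.20)^0.210 = 562 K; PV^γ = const ⇒ P₂ = 1200 kPa.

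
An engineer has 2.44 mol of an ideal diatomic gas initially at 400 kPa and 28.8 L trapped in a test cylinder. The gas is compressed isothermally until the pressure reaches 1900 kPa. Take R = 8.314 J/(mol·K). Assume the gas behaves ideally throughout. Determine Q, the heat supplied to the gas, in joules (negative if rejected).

T₁ = P₁V₁/(nR) = 400×28.8/(2.44×8.314) = 568 K.
Isothermal: T stays 568 K; PV = const ⇒ V₂ = 6.06 L, P₂ = 1900 kPa.
ΔU = 0 (ideal gas, T constant).
W = nRT ln(V₂/V₁) = 2.44×8.314×568×ln(0.211) = -17900 J.
Q = ΔU + W = -17900 J.

-17900 J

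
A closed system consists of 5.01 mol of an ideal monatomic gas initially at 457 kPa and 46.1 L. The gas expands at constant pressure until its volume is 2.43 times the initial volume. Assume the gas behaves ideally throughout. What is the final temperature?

T₁ = P₁V₁/(nR) = 457×46.1/(5.01×8.314) = 506 K.
Isobaric: P stays 457 kPa; V/T = const ⇒ T₂ = 1230 K, V₂ = 112 L.

1230 K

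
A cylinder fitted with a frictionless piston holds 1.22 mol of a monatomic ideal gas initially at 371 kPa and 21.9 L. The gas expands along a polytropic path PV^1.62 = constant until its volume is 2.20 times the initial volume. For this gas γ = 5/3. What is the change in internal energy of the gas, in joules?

T₁ = P₁V₁/(nR) = 371×21.9/(1.22×8.314) = 801 K.
Polytropic n=1.62: T₂ = T₁(V₁/V₂)^(n−1) = 801×(0.455)^0.62 = 491 K; P₂ = P₁(V₁/V₂)^n = 103 kPa.
For an ideal gas ΔU = nCvΔT with Cv = (3/2)R = 12.5 J/(mol·K).
ΔU = 1.22×12.5×(491−801) = -4710 J.

-4710 J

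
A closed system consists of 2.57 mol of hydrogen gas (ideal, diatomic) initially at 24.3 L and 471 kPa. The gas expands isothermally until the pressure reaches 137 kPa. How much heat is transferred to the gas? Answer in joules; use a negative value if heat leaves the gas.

T₁ = P₁V₁/(nR) = 471×24.3/(2.57×8.314) = 536 K.
Isothermal: T stays 536 K; PV = const ⇒ V₂ = 83.5 L, P₂ = 137 kPa.
ΔU = 0 (ideal gas, T constant).
W = nRT ln(V₂/V₁) = 2.57×8.314×536×ln(3.44) = 14100 J.
Q = ΔU + W = 14100 J.

14100 J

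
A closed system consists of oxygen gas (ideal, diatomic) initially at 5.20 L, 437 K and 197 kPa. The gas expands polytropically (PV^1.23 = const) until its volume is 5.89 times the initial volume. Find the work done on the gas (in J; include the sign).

n = P₁V₁/(RT₁) = 197×5.20/(8.314×437) = 0.282 mol.
Polytropic n=1.23: T₂ = T₁(V₁/V₂)^(n−1) = 437×(0.170)^0.23 = 291 K; P₂ = P₁(V₁/V₂)^n = 22.2 kPa.
W = (P₁V₁−P₂V₂)/(n−1) = (197×5.20−22.2×30.6)/0.23 = 1490 J.
Work done on the gas = −W_by = -1490 J.

-1490 J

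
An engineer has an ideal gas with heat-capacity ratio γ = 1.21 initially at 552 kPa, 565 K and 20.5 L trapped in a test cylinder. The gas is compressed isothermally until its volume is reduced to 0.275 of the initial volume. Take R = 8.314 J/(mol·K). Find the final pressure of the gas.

2010 kPa

Isothermal: T stays 565 K; PV = const ⇒ V₂ = 5.64 L, P₂ = 2010 kPa.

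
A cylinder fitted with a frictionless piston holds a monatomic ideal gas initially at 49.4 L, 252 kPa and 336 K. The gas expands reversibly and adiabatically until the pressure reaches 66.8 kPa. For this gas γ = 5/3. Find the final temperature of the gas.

Adiabatic: T₂/T₁ = (P₂/P₁)^((γ−1)/γ) ⇒ T₂ = 336×(0.265)^0.400 = 198 K; V₂ = 110 L.

198 K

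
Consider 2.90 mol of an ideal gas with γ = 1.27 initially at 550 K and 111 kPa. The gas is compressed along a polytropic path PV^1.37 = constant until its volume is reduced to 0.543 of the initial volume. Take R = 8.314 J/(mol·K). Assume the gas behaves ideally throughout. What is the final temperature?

689 K

V₁ = nRT₁/P₁ = 2.90×8.314×550/111 = 119 L.
Polytropic n=1.37: T₂ = T₁(V₁/V₂)^(n−1) = 550×(1.84)^0.37 = 689 K; P₂ = P₁(V₁/V₂)^n = 256 kPa.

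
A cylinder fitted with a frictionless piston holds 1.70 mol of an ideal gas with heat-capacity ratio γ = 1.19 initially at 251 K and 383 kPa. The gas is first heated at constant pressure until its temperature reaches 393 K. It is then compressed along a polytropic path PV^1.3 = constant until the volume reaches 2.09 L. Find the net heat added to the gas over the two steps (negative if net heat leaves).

21000 J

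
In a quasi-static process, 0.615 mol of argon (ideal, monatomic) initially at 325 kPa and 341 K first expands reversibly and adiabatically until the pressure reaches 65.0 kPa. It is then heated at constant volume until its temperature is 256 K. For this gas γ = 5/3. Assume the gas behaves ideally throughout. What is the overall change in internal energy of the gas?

-652 J

V₁ = nRT₁/P₁ = 0.615×8.314×341/325 = 5.36 L.
Step 1 — Adiabatic: T₂/T₁ = (P₂/P₁)^((γ−1)/γ) ⇒ T₂ = 341×(0.200)^0.400 = 179 K; V₂ = 14.1 L.
ΔU = nCvΔT = 0.615×12.5×(179−341) = -1240 J.
Q = 0 for an adiabatic process, so W = −ΔU = 1240 J.
State after step 1: P = 65.0 kPa, V = 14.1 L, T = 179 K.
Step 2 — Isochoric: V stays 14.1 L; P/T = const ⇒ T₂ = 256 K, P₂ = 92.9 kPa.
W = 0 (no volume change).
ΔU = nCvΔT = 0.615×12.5×(256−179) = 590 J.
Q = ΔU = 590 J.
Net over both steps: W = 1240 J, Q = 590 J, ΔU = -652 J.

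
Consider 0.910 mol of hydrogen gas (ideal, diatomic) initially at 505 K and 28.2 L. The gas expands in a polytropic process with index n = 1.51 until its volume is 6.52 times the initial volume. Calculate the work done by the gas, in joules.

4610 J

P₁ = nRT₁/V₁ = 0.910×8.314×505/28.2 = 135 kPa.
Polytropic n=1.51: T₂ = T₁(V₁/V₂)^(n−1) = 505×(0.153)^0.51 = 194 K; P₂ = P₁(V₁/V₂)^n = 7.99 kPa.
W = (P₁V₁−P₂V₂)/(n−1) = (135×28.2−7.99×184)/0.51 = 4610 J.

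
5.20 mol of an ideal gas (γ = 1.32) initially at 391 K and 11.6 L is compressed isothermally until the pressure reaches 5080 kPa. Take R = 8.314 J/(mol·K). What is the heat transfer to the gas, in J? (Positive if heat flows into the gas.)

-21100 J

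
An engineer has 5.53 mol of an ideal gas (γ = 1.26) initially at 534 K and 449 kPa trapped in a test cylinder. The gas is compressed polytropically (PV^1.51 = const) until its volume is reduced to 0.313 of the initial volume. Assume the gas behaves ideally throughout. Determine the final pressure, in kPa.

V₁ = nRT₁/P₁ = 5.53×8.314×534/449 = 54.7 L.
Polytropic n=1.51: T₂ = T₁(V₁/V₂)^(n−1) = 534×(3.19)^0.51 = 966 K; P₂ = P₁(V₁/V₂)^n = 2590 kPa.

2590 kPa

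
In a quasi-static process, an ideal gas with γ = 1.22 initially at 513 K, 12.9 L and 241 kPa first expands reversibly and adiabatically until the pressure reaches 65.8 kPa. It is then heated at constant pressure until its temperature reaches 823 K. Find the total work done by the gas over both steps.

n = P₁V₁/(RT₁) = 241×12.9/(8.314×513) = 0.729 mol.
Step 1 — Adiabatic: T₂/T₁ = (P₂/P₁)^((γ−1)/γ) ⇒ T₂ = 513×(0.273)^0.180 = 406 K; V₂ = 37.4 L.
ΔU = nCvΔT = 0.729×37.8×(406−513) = -2950 J.
Q = 0 for an adiabatic process, so W = −ΔU = 2950 J.
State after step 1: P = 65.8 kPa, V = 37.4 L, T = 406 K.
Step 2 — Isobaric: P stays 65.8 kPa; V/T = const ⇒ T₂ = 823 K, V₂ = 75.8 L.
W = PΔV = 65.8×(75.8−37.4) kPa·L = 2530 J.
ΔU = nCvΔT = 0.729×37.8×(823−406) = 11500 J.
Q = ΔU + W = nCpΔT = 14000 J.
Net over both steps: W = 5480 J, Q = 14000 J, ΔU = 8540 J.

5480 J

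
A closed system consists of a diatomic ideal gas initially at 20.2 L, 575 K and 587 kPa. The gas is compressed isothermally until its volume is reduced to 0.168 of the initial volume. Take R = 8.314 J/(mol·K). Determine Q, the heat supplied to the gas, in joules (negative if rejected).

-21200 J

n = P₁V₁/(RT₁) = 587×20.2/(8.314×575) = 2.48 mol.
Isothermal: T stays 575 K; PV = const ⇒ V₂ = 3.39 L, P₂ = 3490 kPa.
ΔU = 0 (ideal gas, T constant).
W = nRT ln(V₂/V₁) = 2.48×8.314×575×ln(0.168) = -21200 J.
Q = ΔU + W = -21200 J.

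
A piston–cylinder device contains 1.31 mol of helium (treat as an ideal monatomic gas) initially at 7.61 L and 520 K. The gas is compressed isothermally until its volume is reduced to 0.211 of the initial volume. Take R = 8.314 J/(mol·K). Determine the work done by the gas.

P₁ = nRT₁/V₁ = 1.31×8.314×520/7.61 = 744 kPa.
Isothermal: T stays 520 K; PV = const ⇒ V₂ = 1.61 L, P₂ = 3530 kPa.
W = nRT ln(V₂/V₁) = 1.31×8.314×520×ln(0.211) = -8810 J.

-8810 J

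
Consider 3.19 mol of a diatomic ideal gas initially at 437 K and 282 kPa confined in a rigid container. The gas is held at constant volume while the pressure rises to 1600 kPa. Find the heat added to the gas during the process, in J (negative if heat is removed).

135000 J

V₁ = nRT₁/P₁ = 3.19×8.314×437/282 = 41.1 L.
Isochoric: V stays 41.1 L; P/T = const ⇒ T₂ = 2480 K, P₂ = 1600 kPa.
W = 0 (no volume change).
ΔU = nCvΔT = 3.19×20.8×(2480−437) = 135000 J.
Q = ΔU = 135000 J.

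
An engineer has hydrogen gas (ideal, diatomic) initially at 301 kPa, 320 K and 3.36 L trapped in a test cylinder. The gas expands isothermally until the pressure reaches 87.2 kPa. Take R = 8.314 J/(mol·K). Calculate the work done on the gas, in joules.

-1250 J

n = P₁V₁/(RT₁) = 301×3.36/(8.314×320) = 0.380 mol.
Isothermal: T stays 320 K; PV = const ⇒ V₂ = 11.6 L, P₂ = 87.2 kPa.
W = nRT ln(V₂/V₁) = 0.380×8.314×320×ln(3.45) = 1250 J.
Work done on the gas = −W_by = -1250 J.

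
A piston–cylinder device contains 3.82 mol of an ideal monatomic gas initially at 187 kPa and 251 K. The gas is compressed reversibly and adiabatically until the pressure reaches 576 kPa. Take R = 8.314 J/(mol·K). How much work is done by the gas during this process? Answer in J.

-6800 J

V₁ = nRT₁/P₁ = 3.82×8.314×251/187 = 42.6 L.
Adiabatic: T₂/T₁ = (P₂/P₁)^((γ−1)/γ) ⇒ T₂ = 251×(3.08)^0.400 = 394 K; V₂ = 21.7 L.
ΔU = nCvΔT = 3.82×12.5×(394−251) = 6800 J.
Q = 0 for an adiabatic process, so W = −ΔU = -6800 J.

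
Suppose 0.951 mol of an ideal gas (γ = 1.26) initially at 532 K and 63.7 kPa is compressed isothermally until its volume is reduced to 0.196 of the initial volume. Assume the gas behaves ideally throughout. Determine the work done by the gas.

-6850 J

V₁ = nRT₁/P₁ = 0.951×8.314×532/63.7 = 66.0 L.
Isothermal: T stays 532 K; PV = const ⇒ V₂ = 12.9 L, P₂ = 325 kPa.
W = nRT ln(V₂/V₁) = 0.951×8.314×532×ln(0.196) = -6850 J.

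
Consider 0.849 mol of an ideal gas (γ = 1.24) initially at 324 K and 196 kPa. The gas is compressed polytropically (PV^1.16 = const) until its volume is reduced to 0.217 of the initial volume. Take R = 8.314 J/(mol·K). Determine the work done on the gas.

V₁ = nRT₁/P₁ = 0.849×8.314×324/196 = 11.7 L.
Polytropic n=1.16: T₂ = T₁(V₁/V₂)^(n−1) = 324×(4.61)^0.16 = 414 K; P₂ = P₁(V₁/V₂)^n = 1150 kPa.
W = (P₁V₁−P₂V₂)/(n−1) = (196×11.7−1150×2.53)/0.16 = -3960 J.
Work done on the gas = −W_by = 3960 J.

3960 J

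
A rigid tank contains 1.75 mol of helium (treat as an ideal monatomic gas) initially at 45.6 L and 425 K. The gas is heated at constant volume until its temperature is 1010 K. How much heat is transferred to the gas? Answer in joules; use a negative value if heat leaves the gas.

12800 J

P₁ = nRT₁/V₁ = 1.75×8.314×425/45.6 = 136 kPa.
Isochoric: V stays 45.6 L; P/T = const ⇒ T₂ = 1010 K, P₂ = 322 kPa.
W = 0 (no volume change).
ΔU = nCvΔT = 1.75×12.5×(1010−425) = 12800 J.
Q = ΔU = 12800 J.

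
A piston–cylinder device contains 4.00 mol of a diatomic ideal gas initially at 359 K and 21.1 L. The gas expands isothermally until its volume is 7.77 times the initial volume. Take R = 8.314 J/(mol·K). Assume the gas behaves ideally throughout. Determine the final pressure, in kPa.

72.8 kPa

P₁ = nRT₁/V₁ = 4.00×8.314×359/21.1 = 566 kPa.
Isothermal: T stays 359 K; PV = const ⇒ V₂ = 164 L, P₂ = 72.8 kPa.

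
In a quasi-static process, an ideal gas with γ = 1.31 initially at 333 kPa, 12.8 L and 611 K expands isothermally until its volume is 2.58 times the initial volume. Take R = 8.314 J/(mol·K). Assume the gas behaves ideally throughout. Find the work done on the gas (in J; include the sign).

n = P₁V₁/(RT₁) = 333×12.8/(8.314×611) = 0.839 mol.
Isothermal: T stays 611 K; PV = const ⇒ V₂ = 33.0 L, P₂ = 129 kPa.
W = nRT ln(V₂/V₁) = 0.839×8.314×611×ln(2.58) = 4040 J.
Work done on the gas = −W_by = -4040 J.

-4040 J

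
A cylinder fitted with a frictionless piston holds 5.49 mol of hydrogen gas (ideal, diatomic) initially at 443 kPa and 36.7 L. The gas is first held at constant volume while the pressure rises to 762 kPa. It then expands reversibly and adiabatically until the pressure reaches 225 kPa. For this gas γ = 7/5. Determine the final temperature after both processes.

432 K

T₁ = P₁V₁/(nR) = 443×36.7/(5.49×8.314) = 356 K.
Step 1 — Isochoric: V stays 36.7 L; P/T = const ⇒ T₂ = 613 K, P₂ = 762 kPa.
W = 0 (no volume change).
ΔU = nCvΔT = 5.49×20.8×(613−356) = 29300 J.
Q = ΔU = 29300 J.
State after step 1: P = 762 kPa, V = 36.7 L, T = 613 K.
Step 2 — Adiabatic: T₂/T₁ = (P₂/P₁)^((γ−1)/γ) ⇒ T₂ = 613×(0.295)^0.286 = 432 K; V₂ = 87.7 L.
ΔU = nCvΔT = 5.49×20.8×(432−613) = -20600 J.
Q = 0 for an adiabatic process, so W = −ΔU = 20600 J.
Net over both steps: W = 20600 J, Q = 29300 J, ΔU = 8690 J.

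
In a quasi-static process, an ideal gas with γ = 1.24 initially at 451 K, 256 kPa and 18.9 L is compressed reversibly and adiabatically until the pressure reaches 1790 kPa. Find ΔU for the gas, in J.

9210 J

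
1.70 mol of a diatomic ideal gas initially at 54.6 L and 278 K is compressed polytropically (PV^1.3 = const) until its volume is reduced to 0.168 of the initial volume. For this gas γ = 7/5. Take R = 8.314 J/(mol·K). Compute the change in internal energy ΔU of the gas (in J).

6950 J

P₁ = nRT₁/V₁ = 1.70×8.314×278/54.6 = 72.0 kPa.
Polytropic n=1.3: T₂ = T₁(V₁/V₂)^(n−1) = 278×(5.95)^0.30 = 475 K; P₂ = P₁(V₁/V₂)^n = 731 kPa.
For an ideal gas ΔU = nCvΔT with Cv = (5/2)R = 20.8 J/(mol·K).
ΔU = 1.70×20.8×(475−278) = 6950 J.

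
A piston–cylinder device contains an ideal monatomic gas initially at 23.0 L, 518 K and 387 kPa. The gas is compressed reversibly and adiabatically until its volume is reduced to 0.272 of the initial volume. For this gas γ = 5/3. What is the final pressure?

Adiabatic: TV^(γ−1) = const ⇒ T₂ = 518×(3.68)^0.667 = 1230 K; PV^γ = const ⇒ P₂ = 3390 kPa.

3390 kPa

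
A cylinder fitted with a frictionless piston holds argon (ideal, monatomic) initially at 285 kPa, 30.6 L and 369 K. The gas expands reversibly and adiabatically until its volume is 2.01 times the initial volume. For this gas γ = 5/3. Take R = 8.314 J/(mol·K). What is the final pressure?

Adiabatic: TV^(γ−1) = const ⇒ T₂ = 369×(0.498)^0.667 = 232 K; PV^γ = const ⇒ P₂ = 89.0 kPa.

89.0 kPa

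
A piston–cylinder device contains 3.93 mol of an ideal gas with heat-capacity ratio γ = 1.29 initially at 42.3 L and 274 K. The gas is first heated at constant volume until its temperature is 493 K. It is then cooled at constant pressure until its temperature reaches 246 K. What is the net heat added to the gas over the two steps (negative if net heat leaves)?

-11200 J

P₁ = nRT₁/V₁ = 3.93×8.314×274/42.3 = 212 kPa.
Step 1 — Isochoric: V stays 42.3 L; P/T = const ⇒ T₂ = 493 K, P₂ = 381 kPa.
W = 0 (no volume change).
ΔU = nCvΔT = 3.93×28.7×(493−274) = 24700 J.
Q = ΔU = 24700 J.
State after step 1: P = 381 kPa, V = 42.3 L, T = 493 K.
Step 2 — Isobaric: P stays 381 kPa; V/T = const ⇒ T₂ = 246 K, V₂ = 21.1 L.
W = PΔV = 381×(21.1−42.3) kPa·L = -8070 J.
ΔU = nCvΔT = 3.93×28.7×(246−493) = -27800 J.
Q = ΔU + W = nCpΔT = -35900 J.
Net over both steps: W = -8070 J, Q = -11200 J, ΔU = -3150 J.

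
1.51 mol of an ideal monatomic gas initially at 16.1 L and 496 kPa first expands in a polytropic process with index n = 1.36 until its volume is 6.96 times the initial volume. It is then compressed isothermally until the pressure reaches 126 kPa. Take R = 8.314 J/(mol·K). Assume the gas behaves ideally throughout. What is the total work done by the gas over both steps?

T₁ = P₁V₁/(nR) = 496×16.1/(1.51×8.314) = 636 K.
Step 1 — Polytropic n=1.36: T₂ = T₁(V₁/V₂)^(n−1) = 636×(0.144)^0.36 = 316 K; P₂ = P₁(V₁/V₂)^n = 35.4 kPa.
W = (P₁V₁−P₂V₂)/(n−1) = (496×16.1−35.4×112)/0.36 = 11100 J.
ΔU = nCvΔT = 1.51×12.5×(316−636) = -6020 J.
Q = ΔU + W = 5130 J.
State after step 1: P = 35.4 kPa, V = 112 L, T = 316 K.
Step 2 — Isothermal: T stays 316 K; PV = const ⇒ V₂ = 31.5 L, P₂ = 126 kPa.
ΔU = 0 (ideal gas, T constant).
W = nRT ln(V₂/V₁) = 1.51×8.314×316×ln(0.281) = -5040 J.
Q = ΔU + W = -5040 J.
Net over both steps: W = 6110 J, Q = 91.6 J, ΔU = -6020 J.

6110 J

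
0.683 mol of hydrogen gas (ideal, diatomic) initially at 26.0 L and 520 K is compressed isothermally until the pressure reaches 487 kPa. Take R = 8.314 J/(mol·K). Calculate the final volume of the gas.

P₁ = nRT₁/V₁ = 0.683×8.314×520/26.0 = 114 kPa.
Isothermal: T stays 520 K; PV = const ⇒ V₂ = 6.06 L, P₂ = 487 kPa.

6.06 L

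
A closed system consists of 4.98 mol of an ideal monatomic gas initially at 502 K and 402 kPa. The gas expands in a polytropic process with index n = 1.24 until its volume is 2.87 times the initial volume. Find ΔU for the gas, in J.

-6970 J

V₁ = nRT₁/P₁ = 4.98×8.314×502/402 = 51.7 L.
Polytropic n=1.24: T₂ = T₁(V₁/V₂)^(n−1) = 502×(0.348)^0.24 = 390 K; P₂ = P₁(V₁/V₂)^n = 109 kPa.
For an ideal gas ΔU = nCvΔT with Cv = (3/2)R = 12.5 J/(mol·K).
ΔU = 4.98×12.5×(390−502) = -6970 J.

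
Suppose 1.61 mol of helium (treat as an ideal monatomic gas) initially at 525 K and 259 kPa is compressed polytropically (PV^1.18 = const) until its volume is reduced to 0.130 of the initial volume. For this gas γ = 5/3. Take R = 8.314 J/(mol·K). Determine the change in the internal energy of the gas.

V₁ = nRT₁/P₁ = 1.61×8.314×525/259 = 27.1 L.
Polytropic n=1.18: T₂ = T₁(V₁/V₂)^(n−1) = 525×(7.69)^0.18 = 758 K; P₂ = P₁(V₁/V₂)^n = 2880 kPa.
For an ideal gas ΔU = nCvΔT with Cv = (3/2)R = 12.5 J/(mol·K).
ΔU = 1.61×12.5×(758−525) = 4680 J.

4680 J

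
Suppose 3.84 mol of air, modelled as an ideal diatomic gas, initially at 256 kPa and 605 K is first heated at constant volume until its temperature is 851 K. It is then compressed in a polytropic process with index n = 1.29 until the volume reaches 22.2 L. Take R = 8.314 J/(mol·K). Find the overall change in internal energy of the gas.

48600 J

V₁ = nRT₁/P₁ = 3.84×8.314×605/256 = 75.4 L.
Step 1 — Isochoric: V stays 75.4 L; P/T = const ⇒ T₂ = 851 K, P₂ = 360 kPa.
W = 0 (no volume change).
ΔU = nCvΔT = 3.84×20.8×(851−605) = 19600 J.
Q = ΔU = 19600 J.
State after step 1: P = 360 kPa, V = 75.4 L, T = 851 K.
Step 2 — Polytropic n=1.29: T₂ = T₁(V₁/V₂)^(n−1) = 851×(3.40)^0.29 = 1210 K; P₂ = P₁(V₁/V₂)^n = 1750 kPa.
W = (P₁V₁−P₂V₂)/(n−1) = (360×75.4−1750×22.2)/0.29 = -39900 J.
ΔU = nCvΔT = 3.84×20.8×(1210−851) = 28900 J.
Q = ΔU + W = -11000 J.
Net over both steps: W = -39900 J, Q = 8660 J, ΔU = 48600 J.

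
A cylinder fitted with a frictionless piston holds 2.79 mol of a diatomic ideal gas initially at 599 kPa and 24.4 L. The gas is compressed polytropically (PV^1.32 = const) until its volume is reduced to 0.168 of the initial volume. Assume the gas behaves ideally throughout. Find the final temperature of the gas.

T₁ = P₁V₁/(nR) = 599×24.4/(2.79×8.314) = 630 K.
Polytropic n=1.32: T₂ = T₁(V₁/V₂)^(n−1) = 630×(5.95)^0.32 = 1120 K; P₂ = P₁(V₁/V₂)^n = 6310 kPa.

1120 K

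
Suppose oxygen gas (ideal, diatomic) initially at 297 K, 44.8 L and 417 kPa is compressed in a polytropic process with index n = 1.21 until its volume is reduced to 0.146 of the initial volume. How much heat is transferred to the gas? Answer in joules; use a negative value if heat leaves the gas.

n = P₁V₁/(RT₁) = 417×44.8/(8.314×297) = 7.57 mol.
Polytropic n=1.21: T₂ = T₁(V₁/V₂)^(n−1) = 297×(6.85)^0.21 = 445 K; P₂ = P₁(V₁/V₂)^n = 4280 kPa.
W = (P₁V₁−P₂V₂)/(n−1) = (417×44.8−4280×6.54)/0.21 = -44300 J.
ΔU = nCvΔT = 7.57×20.8×(445−297) = 23300 J.
Q = ΔU + W = -21000 J.

-21000 J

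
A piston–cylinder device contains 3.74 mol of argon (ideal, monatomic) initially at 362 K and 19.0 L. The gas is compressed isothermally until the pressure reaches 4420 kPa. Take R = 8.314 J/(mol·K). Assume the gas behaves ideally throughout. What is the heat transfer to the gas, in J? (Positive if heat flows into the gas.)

-22600 J

P₁ = nRT₁/V₁ = 3.74×8.314×362/19.0 = 592 kPa.
Isothermal: T stays 362 K; PV = const ⇒ V₂ = 2.55 L, P₂ = 4420 kPa.
ΔU = 0 (ideal gas, T constant).
W = nRT ln(V₂/V₁) = 3.74×8.314×362×ln(0.134) = -22600 J.
Q = ΔU + W = -22600 J.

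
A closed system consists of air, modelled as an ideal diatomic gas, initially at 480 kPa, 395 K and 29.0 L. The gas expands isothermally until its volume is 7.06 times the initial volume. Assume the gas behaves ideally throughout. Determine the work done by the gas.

27200 J

n = P₁V₁/(RT₁) = 480×29.0/(8.314×395) = 4.24 mol.
Isothermal: T stays 395 K; PV = const ⇒ V₂ = 205 L, P₂ = 68.0 kPa.
W = nRT ln(V₂/V₁) = 4.24×8.314×395×ln(7.06) = 27200 J.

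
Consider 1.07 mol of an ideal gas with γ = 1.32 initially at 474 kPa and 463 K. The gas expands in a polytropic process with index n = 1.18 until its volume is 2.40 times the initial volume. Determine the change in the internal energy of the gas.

-1880 J

V₁ = nRT₁/P₁ = 1.07×8.314×463/474 = 8.69 L.
Polytropic n=1.18: T₂ = T₁(V₁/V₂)^(n−1) = 463×(0.417)^0.18 = 395 K; P₂ = P₁(V₁/V₂)^n = 169 kPa.
For an ideal gas ΔU = nCvΔT with Cv = R/(γ−1) = 26.0 J/(mol·K).
ΔU = 1.07×26.0×(395−463) = -1880 J.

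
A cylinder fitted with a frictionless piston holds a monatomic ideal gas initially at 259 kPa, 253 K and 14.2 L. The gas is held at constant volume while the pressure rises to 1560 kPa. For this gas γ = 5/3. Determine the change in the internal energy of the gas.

27700 J

n = P₁V₁/(RT₁) = 259×14.2/(8.314×253) = 1.75 mol.
Isochoric: V stays 14.2 L; P/T = const ⇒ T₂ = 1520 K, P₂ = 1560 kPa.
For an ideal gas ΔU = nCvΔT with Cv = (3/2)R = 12.5 J/(mol·K).
ΔU = 1.75×12.5×(1520−253) = 27700 J.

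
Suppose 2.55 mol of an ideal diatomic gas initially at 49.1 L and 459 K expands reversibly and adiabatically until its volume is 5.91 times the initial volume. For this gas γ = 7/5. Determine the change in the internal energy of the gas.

P₁ = nRT₁/V₁ = 2.55×8.314×459/49.1 = 198 kPa.
Adiabatic: TV^(γ−1) = const ⇒ T₂ = 459×(0.169)^0.400 = 226 K; PV^γ = const ⇒ P₂ = 16.5 kPa.
For an ideal gas ΔU = nCvΔT with Cv = (5/2)R = 20.8 J/(mol·K).
ΔU = 2.55×20.8×(226−459) = -12400 J.

-12400 J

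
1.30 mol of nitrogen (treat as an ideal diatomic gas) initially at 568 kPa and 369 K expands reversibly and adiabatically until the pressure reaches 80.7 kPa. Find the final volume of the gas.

28.3 L

V₁ = nRT₁/P₁ = 1.30×8.314×369/568 = 7.02 L.
Adiabatic: T₂/T₁ = (P₂/P₁)^((γ−1)/γ) ⇒ T₂ = 369×(0.142)^0.286 = 211 K; V₂ = 28.3 L.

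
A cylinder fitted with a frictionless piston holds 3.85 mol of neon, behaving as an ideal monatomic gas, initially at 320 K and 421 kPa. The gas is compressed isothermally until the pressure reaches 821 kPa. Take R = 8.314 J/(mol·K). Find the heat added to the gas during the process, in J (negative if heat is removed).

V₁ = nRT₁/P₁ = 3.85×8.314×320/421 = 24.3 L.
Isothermal: T stays 320 K; PV = const ⇒ V₂ = 12.5 L, P₂ = 821 kPa.
ΔU = 0 (ideal gas, T constant).
W = nRT ln(V₂/V₁) = 3.85×8.314×320×ln(0.513) = -6840 J.
Q = ΔU + W = -6840 J.

-6840 J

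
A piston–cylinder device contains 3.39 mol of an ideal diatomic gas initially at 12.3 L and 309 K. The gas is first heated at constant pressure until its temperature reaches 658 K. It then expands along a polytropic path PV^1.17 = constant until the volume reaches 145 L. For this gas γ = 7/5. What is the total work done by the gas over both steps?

37400 J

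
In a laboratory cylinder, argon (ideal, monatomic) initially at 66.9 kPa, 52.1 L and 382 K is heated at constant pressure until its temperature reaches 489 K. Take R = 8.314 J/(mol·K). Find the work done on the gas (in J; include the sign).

-976 J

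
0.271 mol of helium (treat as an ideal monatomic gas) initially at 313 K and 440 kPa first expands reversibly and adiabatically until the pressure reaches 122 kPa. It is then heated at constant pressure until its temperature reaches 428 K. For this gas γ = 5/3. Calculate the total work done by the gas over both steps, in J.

967 J

V₁ = nRT₁/P₁ = 0.271×8.314×313/440 = 1.60 L.
Step 1 — Adiabatic: T₂/T₁ = (P₂/P₁)^((γ−1)/γ) ⇒ T₂ = 313×(0.277)^0.400 = 187 K; V₂ = 3.46 L.
ΔU = nCvΔT = 0.271×12.5×(187−313) = -425 J.
Q = 0 for an adiabatic process, so W = −ΔU = 425 J.
State after step 1: P = 122 kPa, V = 3.46 L, T = 187 K.
Step 2 — Isobaric: P stays 122 kPa; V/T = const ⇒ T₂ = 428 K, V₂ = 7.90 L.
W = PΔV = 122×(7.90−3.46) kPa·L = 542 J.
ΔU = nCvΔT = 0.271×12.5×(428−187) = 813 J.
Q = ΔU + W = nCpΔT = 1360 J.
Net over both steps: W = 967 J, Q = 1360 J, ΔU = 389 J.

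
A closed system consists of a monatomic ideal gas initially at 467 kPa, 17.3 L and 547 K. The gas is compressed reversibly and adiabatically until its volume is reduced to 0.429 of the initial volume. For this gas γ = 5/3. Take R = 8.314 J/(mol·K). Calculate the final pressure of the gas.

1910 kPa

Adiabatic: TV^(γ−1) = const ⇒ T₂ = 547×(2.33)^0.667 = 962 K; PV^γ = const ⇒ P₂ = 1910 kPa.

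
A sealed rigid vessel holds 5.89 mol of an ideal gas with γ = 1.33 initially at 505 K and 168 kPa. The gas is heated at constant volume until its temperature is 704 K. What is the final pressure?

V₁ = nRT₁/P₁ = 5.89×8.314×505/168 = 147 L.
Isochoric: V stays 147 L; P/T = const ⇒ T₂ = 704 K, P₂ = 234 kPa.

234 kPa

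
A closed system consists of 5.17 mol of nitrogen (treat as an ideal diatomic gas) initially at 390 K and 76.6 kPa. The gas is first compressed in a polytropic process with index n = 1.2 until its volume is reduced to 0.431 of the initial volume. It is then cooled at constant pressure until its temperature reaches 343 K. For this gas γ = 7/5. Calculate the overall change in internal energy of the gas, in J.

-5050 J

V₁ = nRT₁/P₁ = 5.17×8.314×390/76.6 = 219 L.
Step 1 — Polytropic n=1.2: T₂ = T₁(V₁/V₂)^(n−1) = 390×(2.32)^0.20 = 461 K; P₂ = P₁(V₁/V₂)^n = 210 kPa.
W = (P₁V₁−P₂V₂)/(n−1) = (76.6×219−210×94.3)/0.20 = -15400 J.
ΔU = nCvΔT = 5.17×20.8×(461−390) = 7680 J.
Q = ΔU + W = -7680 J.
State after step 1: P = 210 kPa, V = 94.3 L, T = 461 K.
Step 2 — Isobaric: P stays 210 kPa; V/T = const ⇒ T₂ = 343 K, V₂ = 70.1 L.
W = PΔV = 210×(70.1−94.3) kPa·L = -5090 J.
ΔU = nCvΔT = 5.17×20.8×(343−461) = -12700 J.
Q = ΔU + W = nCpΔT = -17800 J.
Net over both steps: W = -20500 J, Q = -25500 J, ΔU = -5050 J.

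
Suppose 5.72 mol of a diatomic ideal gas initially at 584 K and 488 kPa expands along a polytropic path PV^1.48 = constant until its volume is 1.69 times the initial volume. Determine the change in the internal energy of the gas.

-15500 J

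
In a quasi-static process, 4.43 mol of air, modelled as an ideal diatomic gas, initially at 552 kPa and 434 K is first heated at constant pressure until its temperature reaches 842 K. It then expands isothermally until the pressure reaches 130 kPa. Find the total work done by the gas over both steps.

59900 J

V₁ = nRT₁/P₁ = 4.43×8.314×434/552 = 29.0 L.
Step 1 — Isobaric: P stays 552 kPa; V/T = const ⇒ T₂ = 842 K, V₂ = 56.2 L.
W = PΔV = 552×(56.2−29.0) kPa·L = 15000 J.
ΔU = nCvΔT = 4.43×20.8×(842−434) = 37600 J.
Q = ΔU + W = nCpΔT = 52600 J.
State after step 1: P = 552 kPa, V = 56.2 L, T = 842 K.
Step 2 — Isothermal: T stays 842 K; PV = const ⇒ V₂ = 239 L, P₂ = 130 kPa.
ΔU = 0 (ideal gas, T constant).
W = nRT ln(V₂/V₁) = 4.43×8.314×842×ln(4.25) = 44800 J.
Q = ΔU + W = 44800 J.
Net over both steps: W = 59900 J, Q = 97400 J, ΔU = 37600 J.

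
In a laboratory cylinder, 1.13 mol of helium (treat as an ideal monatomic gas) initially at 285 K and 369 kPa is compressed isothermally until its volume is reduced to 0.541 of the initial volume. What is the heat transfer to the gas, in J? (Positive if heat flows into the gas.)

-1640 J

V₁ = nRT₁/P₁ = 1.13×8.314×285/369 = 7.26 L.
Isothermal: T stays 285 K; PV = const ⇒ V₂ = 3.93 L, P₂ = 682 kPa.
ΔU = 0 (ideal gas, T constant).
W = nRT ln(V₂/V₁) = 1.13×8.314×285×ln(0.541) = -1640 J.
Q = ΔU + W = -1640 J.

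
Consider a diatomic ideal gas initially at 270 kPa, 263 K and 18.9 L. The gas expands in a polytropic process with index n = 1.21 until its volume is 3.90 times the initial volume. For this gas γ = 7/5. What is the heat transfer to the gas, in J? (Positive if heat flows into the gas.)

2870 J

n = P₁V₁/(RT₁) = 270×18.9/(8.314×263) = 2.33 mol.
Polytropic n=1.21: T₂ = T₁(V₁/V₂)^(n−1) = 263×(0.256)^0.21 = 198 K; P₂ = P₁(V₁/V₂)^n = 52.0 kPa.
W = (P₁V₁−P₂V₂)/(n−1) = (270×18.9−52.0×73.7)/0.21 = 6040 J.
ΔU = nCvΔT = 2.33×20.8×(198−263) = -3170 J.
Q = ΔU + W = 2870 J.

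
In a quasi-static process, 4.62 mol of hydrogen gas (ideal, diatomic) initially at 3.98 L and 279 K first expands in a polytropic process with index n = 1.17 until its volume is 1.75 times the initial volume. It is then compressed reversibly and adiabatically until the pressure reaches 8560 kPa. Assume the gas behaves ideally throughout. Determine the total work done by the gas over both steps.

-10800 J

P₁ = nRT₁/V₁ = 4.62×8.314×279/3.98 = 2690 kPa.
Step 1 — Polytropic n=1.17: T₂ = T₁(V₁/V₂)^(n−1) = 279×(0.571)^0.17 = 254 K; P₂ = P₁(V₁/V₂)^n = 1400 kPa.
W = (P₁V₁−P₂V₂)/(n−1) = (2690×3.98−1400×6.96)/0.17 = 5720 J.
ΔU = nCvΔT = 4.62×20.8×(254−279) = -2430 J.
Q = ΔU + W = 3290 J.
State after step 1: P = 1400 kPa, V = 6.96 L, T = 254 K.
Step 2 — Adiabatic: T₂/T₁ = (P₂/P₁)^((γ−1)/γ) ⇒ T₂ = 254×(6.12)^0.286 = 426 K; V₂ = 1.91 L.
ΔU = nCvΔT = 4.62×20.8×(426−254) = 16500 J.
Q = 0 for an adiabatic process, so W = −ΔU = -16500 J.
Net over both steps: W = -10800 J, Q = 3290 J, ΔU = 14100 J.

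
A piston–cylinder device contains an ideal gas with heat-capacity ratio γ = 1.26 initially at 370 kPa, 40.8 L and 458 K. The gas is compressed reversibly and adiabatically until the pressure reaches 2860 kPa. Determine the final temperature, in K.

698 K

Adiabatic: T₂/T₁ = (P₂/P₁)^((γ−1)/γ) ⇒ T₂ = 458×(7.73)^0.206 = 698 K; V₂ = 8.05 L.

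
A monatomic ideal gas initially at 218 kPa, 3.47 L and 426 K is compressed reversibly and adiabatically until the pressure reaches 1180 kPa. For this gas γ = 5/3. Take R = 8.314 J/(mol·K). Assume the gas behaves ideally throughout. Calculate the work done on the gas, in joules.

1100 J

n = P₁V₁/(RT₁) = 218×3.47/(8.314×426) = 0.214 mol.
Adiabatic: T₂/T₁ = (P₂/P₁)^((γ−1)/γ) ⇒ T₂ = 426×(5.41)^0.400 = 837 K; V₂ = 1.26 L.
ΔU = nCvΔT = 0.214×12.5×(837−426) = 1100 J.
Q = 0 for an adiabatic process, so W = −ΔU = -1100 J.
Work done on the gas = −W_by = 1100 J.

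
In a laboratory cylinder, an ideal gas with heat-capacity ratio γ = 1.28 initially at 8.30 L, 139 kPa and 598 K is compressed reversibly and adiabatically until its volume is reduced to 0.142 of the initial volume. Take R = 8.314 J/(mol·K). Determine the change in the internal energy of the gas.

n = P₁V₁/(RT₁) = 139×8.30/(8.314×598) = 0.232 mol.
Adiabatic: TV^(γ−1) = const ⇒ T₂ = 598×(7.04)^0.280 = 1030 K; PV^γ = const ⇒ P₂ = 1690 kPa.
For an ideal gas ΔU = nCvΔT with Cv = R/(γ−1) = 29.7 J/(mol·K).
ΔU = 0.232×29.7×(1030−598) = 3000 J.

3000 J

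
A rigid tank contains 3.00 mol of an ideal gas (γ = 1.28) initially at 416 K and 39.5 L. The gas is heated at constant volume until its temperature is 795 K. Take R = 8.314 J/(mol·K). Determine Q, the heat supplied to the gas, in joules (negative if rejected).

P₁ = nRT₁/V₁ = 3.00×8.314×416/39.5 = 263 kPa.
Isochoric: V stays 39.5 L; P/T = const ⇒ T₂ = 795 K, P₂ = 502 kPa.
W = 0 (no volume change).
ΔU = nCvΔT = 3.00×29.7×(795−416) = 33800 J.
Q = ΔU = 33800 J.

33800 J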